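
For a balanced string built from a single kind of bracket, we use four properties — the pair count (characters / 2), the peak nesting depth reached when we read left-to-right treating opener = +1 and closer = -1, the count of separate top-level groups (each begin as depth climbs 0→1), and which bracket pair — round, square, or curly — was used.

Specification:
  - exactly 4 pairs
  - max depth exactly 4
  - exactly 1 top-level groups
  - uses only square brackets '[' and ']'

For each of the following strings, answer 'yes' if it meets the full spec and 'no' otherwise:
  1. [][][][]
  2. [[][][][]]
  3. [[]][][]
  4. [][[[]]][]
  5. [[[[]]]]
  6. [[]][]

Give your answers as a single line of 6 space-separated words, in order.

Answer: no no no no yes no

Derivation:
String 1 '[][][][]': depth seq [1 0 1 0 1 0 1 0]
  -> pairs=4 depth=1 groups=4 -> no
String 2 '[[][][][]]': depth seq [1 2 1 2 1 2 1 2 1 0]
  -> pairs=5 depth=2 groups=1 -> no
String 3 '[[]][][]': depth seq [1 2 1 0 1 0 1 0]
  -> pairs=4 depth=2 groups=3 -> no
String 4 '[][[[]]][]': depth seq [1 0 1 2 3 2 1 0 1 0]
  -> pairs=5 depth=3 groups=3 -> no
String 5 '[[[[]]]]': depth seq [1 2 3 4 3 2 1 0]
  -> pairs=4 depth=4 groups=1 -> yes
String 6 '[[]][]': depth seq [1 2 1 0 1 0]
  -> pairs=3 depth=2 groups=2 -> no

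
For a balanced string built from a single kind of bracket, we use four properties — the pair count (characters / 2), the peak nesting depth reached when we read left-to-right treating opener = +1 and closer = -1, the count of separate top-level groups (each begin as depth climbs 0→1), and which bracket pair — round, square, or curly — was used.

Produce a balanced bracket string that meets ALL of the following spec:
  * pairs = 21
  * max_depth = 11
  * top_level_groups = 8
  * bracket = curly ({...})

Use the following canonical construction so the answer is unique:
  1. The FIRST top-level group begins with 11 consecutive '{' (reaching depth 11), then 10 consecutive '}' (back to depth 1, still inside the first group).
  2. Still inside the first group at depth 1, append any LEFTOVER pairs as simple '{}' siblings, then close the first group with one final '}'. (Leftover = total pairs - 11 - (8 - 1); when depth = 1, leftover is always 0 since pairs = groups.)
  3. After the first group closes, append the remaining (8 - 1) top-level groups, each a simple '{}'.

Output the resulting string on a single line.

Spec: pairs=21 depth=11 groups=8
Leftover pairs = 21 - 11 - (8-1) = 3
First group: deep chain of depth 11 + 3 sibling pairs
Remaining 7 groups: simple '{}' each

Answer: {{{{{{{{{{{}}}}}}}}}}{}{}{}}{}{}{}{}{}{}{}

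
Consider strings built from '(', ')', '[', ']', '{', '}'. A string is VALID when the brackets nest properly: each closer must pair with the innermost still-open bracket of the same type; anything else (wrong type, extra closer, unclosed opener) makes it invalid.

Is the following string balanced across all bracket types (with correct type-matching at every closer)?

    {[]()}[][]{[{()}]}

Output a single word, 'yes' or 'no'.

pos 0: push '{'; stack = {
pos 1: push '['; stack = {[
pos 2: ']' matches '['; pop; stack = {
pos 3: push '('; stack = {(
pos 4: ')' matches '('; pop; stack = {
pos 5: '}' matches '{'; pop; stack = (empty)
pos 6: push '['; stack = [
pos 7: ']' matches '['; pop; stack = (empty)
pos 8: push '['; stack = [
pos 9: ']' matches '['; pop; stack = (empty)
pos 10: push '{'; stack = {
pos 11: push '['; stack = {[
pos 12: push '{'; stack = {[{
pos 13: push '('; stack = {[{(
pos 14: ')' matches '('; pop; stack = {[{
pos 15: '}' matches '{'; pop; stack = {[
pos 16: ']' matches '['; pop; stack = {
pos 17: '}' matches '{'; pop; stack = (empty)
end: stack empty → VALID
Verdict: properly nested → yes

Answer: yes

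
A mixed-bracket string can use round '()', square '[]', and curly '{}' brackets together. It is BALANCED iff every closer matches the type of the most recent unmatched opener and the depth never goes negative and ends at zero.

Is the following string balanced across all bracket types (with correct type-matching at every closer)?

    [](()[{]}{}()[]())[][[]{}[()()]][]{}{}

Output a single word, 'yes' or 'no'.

Answer: no

Derivation:
pos 0: push '['; stack = [
pos 1: ']' matches '['; pop; stack = (empty)
pos 2: push '('; stack = (
pos 3: push '('; stack = ((
pos 4: ')' matches '('; pop; stack = (
pos 5: push '['; stack = ([
pos 6: push '{'; stack = ([{
pos 7: saw closer ']' but top of stack is '{' (expected '}') → INVALID
Verdict: type mismatch at position 7: ']' closes '{' → no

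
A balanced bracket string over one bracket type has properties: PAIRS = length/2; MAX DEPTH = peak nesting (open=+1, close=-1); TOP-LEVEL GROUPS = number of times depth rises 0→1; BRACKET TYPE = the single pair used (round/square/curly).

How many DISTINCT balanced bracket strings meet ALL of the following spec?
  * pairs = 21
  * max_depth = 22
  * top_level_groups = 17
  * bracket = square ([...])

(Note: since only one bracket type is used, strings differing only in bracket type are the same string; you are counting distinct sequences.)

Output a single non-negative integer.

Answer: 0

Derivation:
Spec: pairs=21 depth=22 groups=17
Count(depth <= 22) = 8602
Count(depth <= 21) = 8602
Count(depth == 22) = 8602 - 8602 = 0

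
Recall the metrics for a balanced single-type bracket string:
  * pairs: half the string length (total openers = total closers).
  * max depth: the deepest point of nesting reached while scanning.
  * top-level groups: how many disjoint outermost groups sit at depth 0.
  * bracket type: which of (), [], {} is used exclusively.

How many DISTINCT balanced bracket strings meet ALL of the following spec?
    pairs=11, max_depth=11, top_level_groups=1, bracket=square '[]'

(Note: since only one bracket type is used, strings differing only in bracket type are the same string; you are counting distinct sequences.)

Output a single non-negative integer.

Spec: pairs=11 depth=11 groups=1
Count(depth <= 11) = 16796
Count(depth <= 10) = 16795
Count(depth == 11) = 16796 - 16795 = 1

Answer: 1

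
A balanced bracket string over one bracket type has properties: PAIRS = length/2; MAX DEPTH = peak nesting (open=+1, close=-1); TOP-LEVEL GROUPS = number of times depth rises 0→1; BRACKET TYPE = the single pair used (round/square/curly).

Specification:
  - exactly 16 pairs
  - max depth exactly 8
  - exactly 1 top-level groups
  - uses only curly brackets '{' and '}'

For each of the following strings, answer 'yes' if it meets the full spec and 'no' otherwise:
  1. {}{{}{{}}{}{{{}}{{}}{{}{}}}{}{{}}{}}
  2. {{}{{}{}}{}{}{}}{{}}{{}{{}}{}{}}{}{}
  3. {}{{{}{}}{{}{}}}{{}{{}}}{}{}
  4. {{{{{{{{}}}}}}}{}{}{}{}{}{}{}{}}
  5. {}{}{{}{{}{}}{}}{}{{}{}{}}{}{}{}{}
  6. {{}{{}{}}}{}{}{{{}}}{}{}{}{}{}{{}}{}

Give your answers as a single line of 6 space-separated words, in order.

String 1 '{}{{}{{}}{}{{{}}{{}}{{}{}}}{}{{}}{}}': depth seq [1 0 1 2 1 2 3 2 1 2 1 2 3 4 3 2 3 4 3 2 3 4 3 4 3 2 1 2 1 2 3 2 1 2 1 0]
  -> pairs=18 depth=4 groups=2 -> no
String 2 '{{}{{}{}}{}{}{}}{{}}{{}{{}}{}{}}{}{}': depth seq [1 2 1 2 3 2 3 2 1 2 1 2 1 2 1 0 1 2 1 0 1 2 1 2 3 2 1 2 1 2 1 0 1 0 1 0]
  -> pairs=18 depth=3 groups=5 -> no
String 3 '{}{{{}{}}{{}{}}}{{}{{}}}{}{}': depth seq [1 0 1 2 3 2 3 2 1 2 3 2 3 2 1 0 1 2 1 2 3 2 1 0 1 0 1 0]
  -> pairs=14 depth=3 groups=5 -> no
String 4 '{{{{{{{{}}}}}}}{}{}{}{}{}{}{}{}}': depth seq [1 2 3 4 5 6 7 8 7 6 5 4 3 2 1 2 1 2 1 2 1 2 1 2 1 2 1 2 1 2 1 0]
  -> pairs=16 depth=8 groups=1 -> yes
String 5 '{}{}{{}{{}{}}{}}{}{{}{}{}}{}{}{}{}': depth seq [1 0 1 0 1 2 1 2 3 2 3 2 1 2 1 0 1 0 1 2 1 2 1 2 1 0 1 0 1 0 1 0 1 0]
  -> pairs=17 depth=3 groups=9 -> no
String 6 '{{}{{}{}}}{}{}{{{}}}{}{}{}{}{}{{}}{}': depth seq [1 2 1 2 3 2 3 2 1 0 1 0 1 0 1 2 3 2 1 0 1 0 1 0 1 0 1 0 1 0 1 2 1 0 1 0]
  -> pairs=18 depth=3 groups=11 -> no

Answer: no no no yes no no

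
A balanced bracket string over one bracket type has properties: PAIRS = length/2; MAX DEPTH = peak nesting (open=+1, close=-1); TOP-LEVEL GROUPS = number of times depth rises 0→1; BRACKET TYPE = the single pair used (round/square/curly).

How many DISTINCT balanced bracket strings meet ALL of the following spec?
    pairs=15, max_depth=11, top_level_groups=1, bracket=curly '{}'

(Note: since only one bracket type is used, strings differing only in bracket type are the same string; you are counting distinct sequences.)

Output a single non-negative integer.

Answer: 11753

Derivation:
Spec: pairs=15 depth=11 groups=1
Count(depth <= 11) = 2671892
Count(depth <= 10) = 2660139
Count(depth == 11) = 2671892 - 2660139 = 11753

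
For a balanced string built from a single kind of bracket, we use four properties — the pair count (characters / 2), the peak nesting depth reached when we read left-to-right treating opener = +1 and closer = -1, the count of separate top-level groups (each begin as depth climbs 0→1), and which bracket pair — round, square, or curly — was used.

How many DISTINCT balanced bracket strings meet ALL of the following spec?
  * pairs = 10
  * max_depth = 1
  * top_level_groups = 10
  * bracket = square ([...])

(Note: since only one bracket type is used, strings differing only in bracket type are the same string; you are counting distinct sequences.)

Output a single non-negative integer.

Answer: 1

Derivation:
Spec: pairs=10 depth=1 groups=10
Count(depth <= 1) = 1
Count(depth <= 0) = 0
Count(depth == 1) = 1 - 0 = 1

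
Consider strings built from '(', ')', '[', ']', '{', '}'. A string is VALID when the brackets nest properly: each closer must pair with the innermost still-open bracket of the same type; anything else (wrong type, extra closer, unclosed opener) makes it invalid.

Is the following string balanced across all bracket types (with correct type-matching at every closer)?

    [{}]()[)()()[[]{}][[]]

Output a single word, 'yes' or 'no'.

Answer: no

Derivation:
pos 0: push '['; stack = [
pos 1: push '{'; stack = [{
pos 2: '}' matches '{'; pop; stack = [
pos 3: ']' matches '['; pop; stack = (empty)
pos 4: push '('; stack = (
pos 5: ')' matches '('; pop; stack = (empty)
pos 6: push '['; stack = [
pos 7: saw closer ')' but top of stack is '[' (expected ']') → INVALID
Verdict: type mismatch at position 7: ')' closes '[' → no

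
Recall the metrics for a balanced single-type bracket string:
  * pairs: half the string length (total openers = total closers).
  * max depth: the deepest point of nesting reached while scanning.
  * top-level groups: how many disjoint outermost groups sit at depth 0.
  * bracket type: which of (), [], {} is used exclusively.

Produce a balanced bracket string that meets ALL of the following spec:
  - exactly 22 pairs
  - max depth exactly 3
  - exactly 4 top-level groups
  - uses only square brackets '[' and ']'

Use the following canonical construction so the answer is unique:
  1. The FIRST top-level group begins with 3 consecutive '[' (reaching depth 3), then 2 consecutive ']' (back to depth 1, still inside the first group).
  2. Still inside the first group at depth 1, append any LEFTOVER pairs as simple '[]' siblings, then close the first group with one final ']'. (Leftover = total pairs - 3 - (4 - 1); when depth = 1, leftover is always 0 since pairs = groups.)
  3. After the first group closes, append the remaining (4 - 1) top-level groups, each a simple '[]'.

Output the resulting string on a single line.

Spec: pairs=22 depth=3 groups=4
Leftover pairs = 22 - 3 - (4-1) = 16
First group: deep chain of depth 3 + 16 sibling pairs
Remaining 3 groups: simple '[]' each

Answer: [[[]][][][][][][][][][][][][][][][][]][][][]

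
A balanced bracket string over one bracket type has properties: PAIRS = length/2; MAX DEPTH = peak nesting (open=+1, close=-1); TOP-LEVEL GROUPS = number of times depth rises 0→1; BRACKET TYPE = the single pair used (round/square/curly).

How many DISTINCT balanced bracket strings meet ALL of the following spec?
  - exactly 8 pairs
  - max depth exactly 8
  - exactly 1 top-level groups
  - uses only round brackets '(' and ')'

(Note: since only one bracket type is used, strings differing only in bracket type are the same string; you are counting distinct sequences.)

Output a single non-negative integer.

Spec: pairs=8 depth=8 groups=1
Count(depth <= 8) = 429
Count(depth <= 7) = 428
Count(depth == 8) = 429 - 428 = 1

Answer: 1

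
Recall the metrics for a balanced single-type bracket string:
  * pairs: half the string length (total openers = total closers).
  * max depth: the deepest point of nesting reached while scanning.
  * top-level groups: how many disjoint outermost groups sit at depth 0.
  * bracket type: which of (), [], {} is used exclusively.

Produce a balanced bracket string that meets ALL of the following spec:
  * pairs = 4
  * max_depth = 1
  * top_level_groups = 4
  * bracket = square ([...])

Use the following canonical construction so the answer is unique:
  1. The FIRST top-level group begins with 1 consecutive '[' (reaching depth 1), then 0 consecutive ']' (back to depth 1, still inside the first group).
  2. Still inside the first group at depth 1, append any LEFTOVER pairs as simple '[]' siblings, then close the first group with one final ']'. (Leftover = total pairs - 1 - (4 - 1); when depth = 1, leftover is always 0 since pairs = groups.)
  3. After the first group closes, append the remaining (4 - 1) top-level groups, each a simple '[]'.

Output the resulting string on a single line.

Spec: pairs=4 depth=1 groups=4
Leftover pairs = 4 - 1 - (4-1) = 0
First group: deep chain of depth 1 + 0 sibling pairs
Remaining 3 groups: simple '[]' each

Answer: [][][][]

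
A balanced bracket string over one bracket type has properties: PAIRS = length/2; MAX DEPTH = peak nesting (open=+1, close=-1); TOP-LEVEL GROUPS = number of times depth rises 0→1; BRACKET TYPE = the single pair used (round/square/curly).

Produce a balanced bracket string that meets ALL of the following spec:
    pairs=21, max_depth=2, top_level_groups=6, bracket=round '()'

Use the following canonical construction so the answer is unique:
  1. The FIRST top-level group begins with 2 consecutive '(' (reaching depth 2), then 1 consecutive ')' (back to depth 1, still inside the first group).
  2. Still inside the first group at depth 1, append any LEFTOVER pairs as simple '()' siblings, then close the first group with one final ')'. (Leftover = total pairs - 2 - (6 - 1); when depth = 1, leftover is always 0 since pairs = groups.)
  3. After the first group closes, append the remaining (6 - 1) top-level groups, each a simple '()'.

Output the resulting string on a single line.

Spec: pairs=21 depth=2 groups=6
Leftover pairs = 21 - 2 - (6-1) = 14
First group: deep chain of depth 2 + 14 sibling pairs
Remaining 5 groups: simple '()' each

Answer: (()()()()()()()()()()()()()()())()()()()()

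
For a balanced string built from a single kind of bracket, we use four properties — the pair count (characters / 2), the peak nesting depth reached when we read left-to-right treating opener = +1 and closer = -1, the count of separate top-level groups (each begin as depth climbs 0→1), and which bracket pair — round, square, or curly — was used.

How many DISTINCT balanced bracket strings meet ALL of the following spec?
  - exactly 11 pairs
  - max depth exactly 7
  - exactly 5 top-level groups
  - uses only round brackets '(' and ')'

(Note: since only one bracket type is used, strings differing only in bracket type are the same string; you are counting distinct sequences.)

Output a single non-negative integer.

Spec: pairs=11 depth=7 groups=5
Count(depth <= 7) = 3640
Count(depth <= 6) = 3635
Count(depth == 7) = 3640 - 3635 = 5

Answer: 5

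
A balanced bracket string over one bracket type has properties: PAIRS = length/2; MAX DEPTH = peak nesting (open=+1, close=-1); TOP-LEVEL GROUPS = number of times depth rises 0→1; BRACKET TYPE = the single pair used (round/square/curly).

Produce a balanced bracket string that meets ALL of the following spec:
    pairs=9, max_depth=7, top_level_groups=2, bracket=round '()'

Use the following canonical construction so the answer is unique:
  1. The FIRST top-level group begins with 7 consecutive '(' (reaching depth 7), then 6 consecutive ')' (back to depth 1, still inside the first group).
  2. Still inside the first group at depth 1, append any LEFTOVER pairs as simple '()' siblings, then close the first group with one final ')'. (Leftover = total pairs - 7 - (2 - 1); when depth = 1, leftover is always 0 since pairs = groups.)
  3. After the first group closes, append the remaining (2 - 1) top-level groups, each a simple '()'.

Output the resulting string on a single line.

Spec: pairs=9 depth=7 groups=2
Leftover pairs = 9 - 7 - (2-1) = 1
First group: deep chain of depth 7 + 1 sibling pairs
Remaining 1 groups: simple '()' each

Answer: ((((((())))))())()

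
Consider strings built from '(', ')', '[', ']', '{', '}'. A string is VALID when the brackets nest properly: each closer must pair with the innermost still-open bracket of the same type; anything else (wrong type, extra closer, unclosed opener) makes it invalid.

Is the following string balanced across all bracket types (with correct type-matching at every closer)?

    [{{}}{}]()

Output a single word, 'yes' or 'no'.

pos 0: push '['; stack = [
pos 1: push '{'; stack = [{
pos 2: push '{'; stack = [{{
pos 3: '}' matches '{'; pop; stack = [{
pos 4: '}' matches '{'; pop; stack = [
pos 5: push '{'; stack = [{
pos 6: '}' matches '{'; pop; stack = [
pos 7: ']' matches '['; pop; stack = (empty)
pos 8: push '('; stack = (
pos 9: ')' matches '('; pop; stack = (empty)
end: stack empty → VALID
Verdict: properly nested → yes

Answer: yes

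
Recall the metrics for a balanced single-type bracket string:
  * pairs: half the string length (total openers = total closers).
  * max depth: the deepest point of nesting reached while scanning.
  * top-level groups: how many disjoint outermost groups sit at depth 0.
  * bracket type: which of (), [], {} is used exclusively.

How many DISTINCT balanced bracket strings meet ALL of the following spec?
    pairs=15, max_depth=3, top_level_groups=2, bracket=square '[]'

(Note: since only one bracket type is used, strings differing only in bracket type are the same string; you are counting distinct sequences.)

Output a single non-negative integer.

Spec: pairs=15 depth=3 groups=2
Count(depth <= 3) = 32768
Count(depth <= 2) = 14
Count(depth == 3) = 32768 - 14 = 32754

Answer: 32754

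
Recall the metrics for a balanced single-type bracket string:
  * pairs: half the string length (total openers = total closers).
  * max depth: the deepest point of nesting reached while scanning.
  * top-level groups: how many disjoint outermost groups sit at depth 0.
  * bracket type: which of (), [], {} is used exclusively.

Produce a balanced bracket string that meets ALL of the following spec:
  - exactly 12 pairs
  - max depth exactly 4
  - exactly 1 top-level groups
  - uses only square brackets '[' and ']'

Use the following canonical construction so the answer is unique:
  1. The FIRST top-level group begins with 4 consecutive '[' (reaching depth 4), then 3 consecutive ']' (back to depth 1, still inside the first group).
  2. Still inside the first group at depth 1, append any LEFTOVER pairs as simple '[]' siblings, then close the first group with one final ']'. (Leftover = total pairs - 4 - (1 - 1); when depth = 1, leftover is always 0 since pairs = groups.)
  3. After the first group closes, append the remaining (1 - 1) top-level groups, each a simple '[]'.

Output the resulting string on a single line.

Spec: pairs=12 depth=4 groups=1
Leftover pairs = 12 - 4 - (1-1) = 8
First group: deep chain of depth 4 + 8 sibling pairs
Remaining 0 groups: simple '[]' each

Answer: [[[[]]][][][][][][][][]]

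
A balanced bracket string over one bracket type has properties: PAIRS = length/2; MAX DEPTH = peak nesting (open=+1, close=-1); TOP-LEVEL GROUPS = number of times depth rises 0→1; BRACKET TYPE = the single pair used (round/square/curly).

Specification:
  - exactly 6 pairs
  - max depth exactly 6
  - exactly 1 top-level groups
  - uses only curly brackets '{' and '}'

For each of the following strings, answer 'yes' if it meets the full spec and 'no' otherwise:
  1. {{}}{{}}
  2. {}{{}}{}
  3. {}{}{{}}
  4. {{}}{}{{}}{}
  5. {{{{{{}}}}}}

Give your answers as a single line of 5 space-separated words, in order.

Answer: no no no no yes

Derivation:
String 1 '{{}}{{}}': depth seq [1 2 1 0 1 2 1 0]
  -> pairs=4 depth=2 groups=2 -> no
String 2 '{}{{}}{}': depth seq [1 0 1 2 1 0 1 0]
  -> pairs=4 depth=2 groups=3 -> no
String 3 '{}{}{{}}': depth seq [1 0 1 0 1 2 1 0]
  -> pairs=4 depth=2 groups=3 -> no
String 4 '{{}}{}{{}}{}': depth seq [1 2 1 0 1 0 1 2 1 0 1 0]
  -> pairs=6 depth=2 groups=4 -> no
String 5 '{{{{{{}}}}}}': depth seq [1 2 3 4 5 6 5 4 3 2 1 0]
  -> pairs=6 depth=6 groups=1 -> yes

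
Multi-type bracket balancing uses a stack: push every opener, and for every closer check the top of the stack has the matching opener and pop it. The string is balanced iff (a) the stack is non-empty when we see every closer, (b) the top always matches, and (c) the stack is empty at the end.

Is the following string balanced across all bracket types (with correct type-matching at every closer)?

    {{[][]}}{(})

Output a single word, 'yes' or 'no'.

Answer: no

Derivation:
pos 0: push '{'; stack = {
pos 1: push '{'; stack = {{
pos 2: push '['; stack = {{[
pos 3: ']' matches '['; pop; stack = {{
pos 4: push '['; stack = {{[
pos 5: ']' matches '['; pop; stack = {{
pos 6: '}' matches '{'; pop; stack = {
pos 7: '}' matches '{'; pop; stack = (empty)
pos 8: push '{'; stack = {
pos 9: push '('; stack = {(
pos 10: saw closer '}' but top of stack is '(' (expected ')') → INVALID
Verdict: type mismatch at position 10: '}' closes '(' → no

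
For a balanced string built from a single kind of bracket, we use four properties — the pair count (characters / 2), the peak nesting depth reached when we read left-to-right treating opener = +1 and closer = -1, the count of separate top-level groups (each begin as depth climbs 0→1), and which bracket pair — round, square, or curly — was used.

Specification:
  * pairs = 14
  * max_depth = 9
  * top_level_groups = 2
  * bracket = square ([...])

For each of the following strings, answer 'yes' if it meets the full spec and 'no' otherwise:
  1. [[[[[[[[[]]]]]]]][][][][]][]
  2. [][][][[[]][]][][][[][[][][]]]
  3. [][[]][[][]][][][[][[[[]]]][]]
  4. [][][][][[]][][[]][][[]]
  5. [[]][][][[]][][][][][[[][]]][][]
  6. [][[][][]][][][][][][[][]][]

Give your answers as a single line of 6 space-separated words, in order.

Answer: yes no no no no no

Derivation:
String 1 '[[[[[[[[[]]]]]]]][][][][]][]': depth seq [1 2 3 4 5 6 7 8 9 8 7 6 5 4 3 2 1 2 1 2 1 2 1 2 1 0 1 0]
  -> pairs=14 depth=9 groups=2 -> yes
String 2 '[][][][[[]][]][][][[][[][][]]]': depth seq [1 0 1 0 1 0 1 2 3 2 1 2 1 0 1 0 1 0 1 2 1 2 3 2 3 2 3 2 1 0]
  -> pairs=15 depth=3 groups=7 -> no
String 3 '[][[]][[][]][][][[][[[[]]]][]]': depth seq [1 0 1 2 1 0 1 2 1 2 1 0 1 0 1 0 1 2 1 2 3 4 5 4 3 2 1 2 1 0]
  -> pairs=15 depth=5 groups=6 -> no
String 4 '[][][][][[]][][[]][][[]]': depth seq [1 0 1 0 1 0 1 0 1 2 1 0 1 0 1 2 1 0 1 0 1 2 1 0]
  -> pairs=12 depth=2 groups=9 -> no
String 5 '[[]][][][[]][][][][][[[][]]][][]': depth seq [1 2 1 0 1 0 1 0 1 2 1 0 1 0 1 0 1 0 1 0 1 2 3 2 3 2 1 0 1 0 1 0]
  -> pairs=16 depth=3 groups=11 -> no
String 6 '[][[][][]][][][][][][[][]][]': depth seq [1 0 1 2 1 2 1 2 1 0 1 0 1 0 1 0 1 0 1 0 1 2 1 2 1 0 1 0]
  -> pairs=14 depth=2 groups=9 -> no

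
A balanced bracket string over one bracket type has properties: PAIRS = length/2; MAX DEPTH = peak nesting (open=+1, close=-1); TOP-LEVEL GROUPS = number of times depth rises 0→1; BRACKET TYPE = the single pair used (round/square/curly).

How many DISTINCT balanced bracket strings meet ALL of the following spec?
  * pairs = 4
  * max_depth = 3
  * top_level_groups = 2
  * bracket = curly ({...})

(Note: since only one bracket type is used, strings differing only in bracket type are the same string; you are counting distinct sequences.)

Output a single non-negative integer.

Spec: pairs=4 depth=3 groups=2
Count(depth <= 3) = 5
Count(depth <= 2) = 3
Count(depth == 3) = 5 - 3 = 2

Answer: 2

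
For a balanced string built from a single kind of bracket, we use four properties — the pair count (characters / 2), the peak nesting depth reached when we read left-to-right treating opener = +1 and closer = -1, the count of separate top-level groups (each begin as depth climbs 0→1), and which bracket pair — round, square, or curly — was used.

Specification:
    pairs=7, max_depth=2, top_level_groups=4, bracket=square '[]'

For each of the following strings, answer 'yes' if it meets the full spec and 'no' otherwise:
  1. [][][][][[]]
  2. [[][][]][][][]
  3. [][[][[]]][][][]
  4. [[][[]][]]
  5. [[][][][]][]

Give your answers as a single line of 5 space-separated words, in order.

Answer: no yes no no no

Derivation:
String 1 '[][][][][[]]': depth seq [1 0 1 0 1 0 1 0 1 2 1 0]
  -> pairs=6 depth=2 groups=5 -> no
String 2 '[[][][]][][][]': depth seq [1 2 1 2 1 2 1 0 1 0 1 0 1 0]
  -> pairs=7 depth=2 groups=4 -> yes
String 3 '[][[][[]]][][][]': depth seq [1 0 1 2 1 2 3 2 1 0 1 0 1 0 1 0]
  -> pairs=8 depth=3 groups=5 -> no
String 4 '[[][[]][]]': depth seq [1 2 1 2 3 2 1 2 1 0]
  -> pairs=5 depth=3 groups=1 -> no
String 5 '[[][][][]][]': depth seq [1 2 1 2 1 2 1 2 1 0 1 0]
  -> pairs=6 depth=2 groups=2 -> no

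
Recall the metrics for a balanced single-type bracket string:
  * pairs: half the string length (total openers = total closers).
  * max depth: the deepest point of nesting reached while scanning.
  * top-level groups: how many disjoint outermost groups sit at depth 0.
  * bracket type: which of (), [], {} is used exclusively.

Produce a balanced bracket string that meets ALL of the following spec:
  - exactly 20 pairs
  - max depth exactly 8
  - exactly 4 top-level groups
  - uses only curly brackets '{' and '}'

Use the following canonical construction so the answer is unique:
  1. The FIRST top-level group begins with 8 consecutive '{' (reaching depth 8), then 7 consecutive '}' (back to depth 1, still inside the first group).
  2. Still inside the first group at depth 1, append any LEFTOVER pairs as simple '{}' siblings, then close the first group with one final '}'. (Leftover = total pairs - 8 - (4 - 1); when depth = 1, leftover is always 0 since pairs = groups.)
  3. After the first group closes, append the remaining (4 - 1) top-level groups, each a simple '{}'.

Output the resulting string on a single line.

Spec: pairs=20 depth=8 groups=4
Leftover pairs = 20 - 8 - (4-1) = 9
First group: deep chain of depth 8 + 9 sibling pairs
Remaining 3 groups: simple '{}' each

Answer: {{{{{{{{}}}}}}}{}{}{}{}{}{}{}{}{}}{}{}{}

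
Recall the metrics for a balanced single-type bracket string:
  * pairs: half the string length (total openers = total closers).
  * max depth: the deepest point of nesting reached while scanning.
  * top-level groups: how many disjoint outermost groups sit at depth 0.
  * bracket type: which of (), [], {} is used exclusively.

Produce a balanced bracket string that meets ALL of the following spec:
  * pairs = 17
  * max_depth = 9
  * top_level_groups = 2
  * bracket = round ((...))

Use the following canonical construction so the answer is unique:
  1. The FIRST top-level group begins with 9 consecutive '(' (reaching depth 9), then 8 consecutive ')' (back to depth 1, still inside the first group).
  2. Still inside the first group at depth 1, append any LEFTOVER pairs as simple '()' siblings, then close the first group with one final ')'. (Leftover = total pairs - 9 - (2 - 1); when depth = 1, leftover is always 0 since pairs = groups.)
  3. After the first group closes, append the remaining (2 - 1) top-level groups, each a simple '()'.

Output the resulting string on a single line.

Spec: pairs=17 depth=9 groups=2
Leftover pairs = 17 - 9 - (2-1) = 7
First group: deep chain of depth 9 + 7 sibling pairs
Remaining 1 groups: simple '()' each

Answer: ((((((((())))))))()()()()()()())()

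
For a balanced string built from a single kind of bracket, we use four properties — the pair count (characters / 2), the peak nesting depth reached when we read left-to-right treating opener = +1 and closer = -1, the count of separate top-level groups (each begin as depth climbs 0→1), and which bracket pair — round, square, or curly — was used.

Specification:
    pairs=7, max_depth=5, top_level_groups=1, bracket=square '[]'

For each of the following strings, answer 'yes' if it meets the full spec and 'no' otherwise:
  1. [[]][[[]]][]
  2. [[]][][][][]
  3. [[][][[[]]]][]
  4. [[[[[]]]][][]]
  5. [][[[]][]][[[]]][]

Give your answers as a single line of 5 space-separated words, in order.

Answer: no no no yes no

Derivation:
String 1 '[[]][[[]]][]': depth seq [1 2 1 0 1 2 3 2 1 0 1 0]
  -> pairs=6 depth=3 groups=3 -> no
String 2 '[[]][][][][]': depth seq [1 2 1 0 1 0 1 0 1 0 1 0]
  -> pairs=6 depth=2 groups=5 -> no
String 3 '[[][][[[]]]][]': depth seq [1 2 1 2 1 2 3 4 3 2 1 0 1 0]
  -> pairs=7 depth=4 groups=2 -> no
String 4 '[[[[[]]]][][]]': depth seq [1 2 3 4 5 4 3 2 1 2 1 2 1 0]
  -> pairs=7 depth=5 groups=1 -> yes
String 5 '[][[[]][]][[[]]][]': depth seq [1 0 1 2 3 2 1 2 1 0 1 2 3 2 1 0 1 0]
  -> pairs=9 depth=3 groups=4 -> no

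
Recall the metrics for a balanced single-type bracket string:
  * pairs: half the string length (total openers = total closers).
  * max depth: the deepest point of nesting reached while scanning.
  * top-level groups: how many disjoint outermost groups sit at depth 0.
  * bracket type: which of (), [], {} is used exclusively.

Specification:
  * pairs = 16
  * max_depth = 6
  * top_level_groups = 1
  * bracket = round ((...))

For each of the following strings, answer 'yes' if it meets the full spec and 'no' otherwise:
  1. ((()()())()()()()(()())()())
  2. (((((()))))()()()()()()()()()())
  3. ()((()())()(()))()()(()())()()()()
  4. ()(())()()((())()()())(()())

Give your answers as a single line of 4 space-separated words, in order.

String 1 '((()()())()()()()(()())()())': depth seq [1 2 3 2 3 2 3 2 1 2 1 2 1 2 1 2 1 2 3 2 3 2 1 2 1 2 1 0]
  -> pairs=14 depth=3 groups=1 -> no
String 2 '(((((()))))()()()()()()()()()())': depth seq [1 2 3 4 5 6 5 4 3 2 1 2 1 2 1 2 1 2 1 2 1 2 1 2 1 2 1 2 1 2 1 0]
  -> pairs=16 depth=6 groups=1 -> yes
String 3 '()((()())()(()))()()(()())()()()()': depth seq [1 0 1 2 3 2 3 2 1 2 1 2 3 2 1 0 1 0 1 0 1 2 1 2 1 0 1 0 1 0 1 0 1 0]
  -> pairs=17 depth=3 groups=9 -> no
String 4 '()(())()()((())()()())(()())': depth seq [1 0 1 2 1 0 1 0 1 0 1 2 3 2 1 2 1 2 1 2 1 0 1 2 1 2 1 0]
  -> pairs=14 depth=3 groups=6 -> no

Answer: no yes no no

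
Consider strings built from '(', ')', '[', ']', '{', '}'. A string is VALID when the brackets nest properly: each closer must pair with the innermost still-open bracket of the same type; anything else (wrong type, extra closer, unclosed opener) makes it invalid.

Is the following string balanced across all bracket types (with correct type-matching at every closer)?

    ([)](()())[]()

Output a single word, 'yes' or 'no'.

pos 0: push '('; stack = (
pos 1: push '['; stack = ([
pos 2: saw closer ')' but top of stack is '[' (expected ']') → INVALID
Verdict: type mismatch at position 2: ')' closes '[' → no

Answer: no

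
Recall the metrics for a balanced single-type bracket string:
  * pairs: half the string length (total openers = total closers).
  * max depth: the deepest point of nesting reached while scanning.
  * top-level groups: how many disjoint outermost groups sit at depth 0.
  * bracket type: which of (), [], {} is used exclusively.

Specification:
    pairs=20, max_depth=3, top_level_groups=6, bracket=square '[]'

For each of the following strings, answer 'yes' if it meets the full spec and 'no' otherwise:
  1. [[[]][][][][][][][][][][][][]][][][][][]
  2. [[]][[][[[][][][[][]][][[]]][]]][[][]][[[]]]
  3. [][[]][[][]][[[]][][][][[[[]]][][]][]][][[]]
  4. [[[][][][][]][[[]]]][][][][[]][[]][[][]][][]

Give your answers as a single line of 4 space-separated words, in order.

Answer: yes no no no

Derivation:
String 1 '[[[]][][][][][][][][][][][][]][][][][][]': depth seq [1 2 3 2 1 2 1 2 1 2 1 2 1 2 1 2 1 2 1 2 1 2 1 2 1 2 1 2 1 0 1 0 1 0 1 0 1 0 1 0]
  -> pairs=20 depth=3 groups=6 -> yes
String 2 '[[]][[][[[][][][[][]][][[]]][]]][[][]][[[]]]': depth seq [1 2 1 0 1 2 1 2 3 4 3 4 3 4 3 4 5 4 5 4 3 4 3 4 5 4 3 2 3 2 1 0 1 2 1 2 1 0 1 2 3 2 1 0]
  -> pairs=22 depth=5 groups=4 -> no
String 3 '[][[]][[][]][[[]][][][][[[[]]][][]][]][][[]]': depth seq [1 0 1 2 1 0 1 2 1 2 1 0 1 2 3 2 1 2 1 2 1 2 1 2 3 4 5 4 3 2 3 2 3 2 1 2 1 0 1 0 1 2 1 0]
  -> pairs=22 depth=5 groups=6 -> no
String 4 '[[[][][][][]][[[]]]][][][][[]][[]][[][]][][]': depth seq [1 2 3 2 3 2 3 2 3 2 3 2 1 2 3 4 3 2 1 0 1 0 1 0 1 0 1 2 1 0 1 2 1 0 1 2 1 2 1 0 1 0 1 0]
  -> pairs=22 depth=4 groups=9 -> no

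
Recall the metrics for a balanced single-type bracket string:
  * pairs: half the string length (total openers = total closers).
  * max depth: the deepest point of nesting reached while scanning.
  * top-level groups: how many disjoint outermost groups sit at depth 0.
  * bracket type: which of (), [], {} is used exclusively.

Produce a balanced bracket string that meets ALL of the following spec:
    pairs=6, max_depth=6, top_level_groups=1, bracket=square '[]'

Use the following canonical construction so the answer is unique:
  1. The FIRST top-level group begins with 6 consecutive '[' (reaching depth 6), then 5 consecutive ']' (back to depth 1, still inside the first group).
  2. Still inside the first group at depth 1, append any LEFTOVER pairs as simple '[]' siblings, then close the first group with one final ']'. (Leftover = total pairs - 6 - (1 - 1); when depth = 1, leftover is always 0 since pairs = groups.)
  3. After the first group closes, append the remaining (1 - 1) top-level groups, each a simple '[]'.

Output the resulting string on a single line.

Spec: pairs=6 depth=6 groups=1
Leftover pairs = 6 - 6 - (1-1) = 0
First group: deep chain of depth 6 + 0 sibling pairs
Remaining 0 groups: simple '[]' each

Answer: [[[[[[]]]]]]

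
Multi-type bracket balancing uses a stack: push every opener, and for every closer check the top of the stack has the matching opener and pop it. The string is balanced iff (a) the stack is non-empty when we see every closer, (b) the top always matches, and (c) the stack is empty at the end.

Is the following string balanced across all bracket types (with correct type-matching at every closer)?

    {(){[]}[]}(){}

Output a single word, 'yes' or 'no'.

Answer: yes

Derivation:
pos 0: push '{'; stack = {
pos 1: push '('; stack = {(
pos 2: ')' matches '('; pop; stack = {
pos 3: push '{'; stack = {{
pos 4: push '['; stack = {{[
pos 5: ']' matches '['; pop; stack = {{
pos 6: '}' matches '{'; pop; stack = {
pos 7: push '['; stack = {[
pos 8: ']' matches '['; pop; stack = {
pos 9: '}' matches '{'; pop; stack = (empty)
pos 10: push '('; stack = (
pos 11: ')' matches '('; pop; stack = (empty)
pos 12: push '{'; stack = {
pos 13: '}' matches '{'; pop; stack = (empty)
end: stack empty → VALID
Verdict: properly nested → yes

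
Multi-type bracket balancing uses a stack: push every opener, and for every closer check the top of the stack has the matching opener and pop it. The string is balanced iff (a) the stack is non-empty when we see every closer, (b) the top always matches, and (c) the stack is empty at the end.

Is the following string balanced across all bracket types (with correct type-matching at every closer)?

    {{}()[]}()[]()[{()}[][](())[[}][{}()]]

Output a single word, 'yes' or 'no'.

Answer: no

Derivation:
pos 0: push '{'; stack = {
pos 1: push '{'; stack = {{
pos 2: '}' matches '{'; pop; stack = {
pos 3: push '('; stack = {(
pos 4: ')' matches '('; pop; stack = {
pos 5: push '['; stack = {[
pos 6: ']' matches '['; pop; stack = {
pos 7: '}' matches '{'; pop; stack = (empty)
pos 8: push '('; stack = (
pos 9: ')' matches '('; pop; stack = (empty)
pos 10: push '['; stack = [
pos 11: ']' matches '['; pop; stack = (empty)
pos 12: push '('; stack = (
pos 13: ')' matches '('; pop; stack = (empty)
pos 14: push '['; stack = [
pos 15: push '{'; stack = [{
pos 16: push '('; stack = [{(
pos 17: ')' matches '('; pop; stack = [{
pos 18: '}' matches '{'; pop; stack = [
pos 19: push '['; stack = [[
pos 20: ']' matches '['; pop; stack = [
pos 21: push '['; stack = [[
pos 22: ']' matches '['; pop; stack = [
pos 23: push '('; stack = [(
pos 24: push '('; stack = [((
pos 25: ')' matches '('; pop; stack = [(
pos 26: ')' matches '('; pop; stack = [
pos 27: push '['; stack = [[
pos 28: push '['; stack = [[[
pos 29: saw closer '}' but top of stack is '[' (expected ']') → INVALID
Verdict: type mismatch at position 29: '}' closes '[' → no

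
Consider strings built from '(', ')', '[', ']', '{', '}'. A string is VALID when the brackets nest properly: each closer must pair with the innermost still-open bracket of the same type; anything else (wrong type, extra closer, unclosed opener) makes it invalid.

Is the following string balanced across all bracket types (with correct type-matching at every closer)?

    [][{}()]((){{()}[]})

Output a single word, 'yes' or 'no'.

Answer: yes

Derivation:
pos 0: push '['; stack = [
pos 1: ']' matches '['; pop; stack = (empty)
pos 2: push '['; stack = [
pos 3: push '{'; stack = [{
pos 4: '}' matches '{'; pop; stack = [
pos 5: push '('; stack = [(
pos 6: ')' matches '('; pop; stack = [
pos 7: ']' matches '['; pop; stack = (empty)
pos 8: push '('; stack = (
pos 9: push '('; stack = ((
pos 10: ')' matches '('; pop; stack = (
pos 11: push '{'; stack = ({
pos 12: push '{'; stack = ({{
pos 13: push '('; stack = ({{(
pos 14: ')' matches '('; pop; stack = ({{
pos 15: '}' matches '{'; pop; stack = ({
pos 16: push '['; stack = ({[
pos 17: ']' matches '['; pop; stack = ({
pos 18: '}' matches '{'; pop; stack = (
pos 19: ')' matches '('; pop; stack = (empty)
end: stack empty → VALID
Verdict: properly nested → yes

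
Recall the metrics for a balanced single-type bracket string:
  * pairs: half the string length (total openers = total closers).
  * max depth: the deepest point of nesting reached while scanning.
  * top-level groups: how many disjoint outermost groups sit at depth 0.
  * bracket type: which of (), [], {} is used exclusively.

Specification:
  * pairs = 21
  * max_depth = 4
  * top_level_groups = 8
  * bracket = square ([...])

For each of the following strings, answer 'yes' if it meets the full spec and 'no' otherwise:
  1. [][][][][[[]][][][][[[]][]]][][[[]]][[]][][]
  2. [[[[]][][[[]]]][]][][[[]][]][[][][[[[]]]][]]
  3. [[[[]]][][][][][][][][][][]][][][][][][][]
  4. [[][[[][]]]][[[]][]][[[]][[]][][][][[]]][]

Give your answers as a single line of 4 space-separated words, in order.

String 1 '[][][][][[[]][][][][[[]][]]][][[[]]][[]][][]': depth seq [1 0 1 0 1 0 1 0 1 2 3 2 1 2 1 2 1 2 1 2 3 4 3 2 3 2 1 0 1 0 1 2 3 2 1 0 1 2 1 0 1 0 1 0]
  -> pairs=22 depth=4 groups=10 -> no
String 2 '[[[[]][][[[]]]][]][][[[]][]][[][][[[[]]]][]]': depth seq [1 2 3 4 3 2 3 2 3 4 5 4 3 2 1 2 1 0 1 0 1 2 3 2 1 2 1 0 1 2 1 2 1 2 3 4 5 4 3 2 1 2 1 0]
  -> pairs=22 depth=5 groups=4 -> no
String 3 '[[[[]]][][][][][][][][][][]][][][][][][][]': depth seq [1 2 3 4 3 2 1 2 1 2 1 2 1 2 1 2 1 2 1 2 1 2 1 2 1 2 1 0 1 0 1 0 1 0 1 0 1 0 1 0 1 0]
  -> pairs=21 depth=4 groups=8 -> yes
String 4 '[[][[[][]]]][[[]][]][[[]][[]][][][][[]]][]': depth seq [1 2 1 2 3 4 3 4 3 2 1 0 1 2 3 2 1 2 1 0 1 2 3 2 1 2 3 2 1 2 1 2 1 2 1 2 3 2 1 0 1 0]
  -> pairs=21 depth=4 groups=4 -> no

Answer: no no yes no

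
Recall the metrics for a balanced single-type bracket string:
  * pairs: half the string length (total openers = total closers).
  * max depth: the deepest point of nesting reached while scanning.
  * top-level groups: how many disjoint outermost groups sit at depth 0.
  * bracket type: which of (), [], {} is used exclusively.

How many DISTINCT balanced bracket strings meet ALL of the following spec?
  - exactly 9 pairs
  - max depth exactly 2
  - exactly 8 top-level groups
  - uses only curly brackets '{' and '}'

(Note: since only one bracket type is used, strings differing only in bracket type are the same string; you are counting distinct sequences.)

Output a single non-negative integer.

Spec: pairs=9 depth=2 groups=8
Count(depth <= 2) = 8
Count(depth <= 1) = 0
Count(depth == 2) = 8 - 0 = 8

Answer: 8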